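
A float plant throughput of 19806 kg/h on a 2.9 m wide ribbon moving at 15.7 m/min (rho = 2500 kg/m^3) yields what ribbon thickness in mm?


Ribbon cross-section from mass balance:
  Volume rate = throughput / density = 19806 / 2500 = 7.9224 m^3/h
  thickness = volume rate / (speed * 60 * width), i.e.
  thickness = throughput / (60 * speed * width * density) * 1000
  thickness = 19806 / (60 * 15.7 * 2.9 * 2500) * 1000 = 2.9 mm

2.9 mm


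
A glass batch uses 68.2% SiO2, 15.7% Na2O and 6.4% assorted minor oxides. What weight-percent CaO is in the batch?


Pieces sum to 100%:
  CaO = 100 - (SiO2 + Na2O + others)
  CaO = 100 - (68.2 + 15.7 + 6.4) = 9.7%

9.7%


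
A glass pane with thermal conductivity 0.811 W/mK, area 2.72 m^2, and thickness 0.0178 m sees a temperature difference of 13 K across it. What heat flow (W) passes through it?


Fourier's law: Q = k * A * dT / t
  Q = 0.811 * 2.72 * 13 / 0.0178
  Q = 28.67696 / 0.0178 = 1611.1 W

1611.1 W


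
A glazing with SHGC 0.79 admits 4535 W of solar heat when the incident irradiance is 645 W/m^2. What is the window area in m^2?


Rearrange Q = Area * SHGC * Irradiance:
  Area = Q / (SHGC * Irradiance)
  Area = 4535 / (0.79 * 645) = 8.9 m^2

8.9 m^2


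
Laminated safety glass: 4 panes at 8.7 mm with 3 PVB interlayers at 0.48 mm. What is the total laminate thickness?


Total thickness = glass contribution + PVB contribution
  Glass: 4 * 8.7 = 34.8 mm
  PVB: 3 * 0.48 = 1.44 mm
  Total = 34.8 + 1.44 = 36.24 mm

36.24 mm


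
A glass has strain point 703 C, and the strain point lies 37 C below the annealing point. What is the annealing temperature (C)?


T_anneal = T_strain + gap:
  T_anneal = 703 + 37 = 740 C

740 C


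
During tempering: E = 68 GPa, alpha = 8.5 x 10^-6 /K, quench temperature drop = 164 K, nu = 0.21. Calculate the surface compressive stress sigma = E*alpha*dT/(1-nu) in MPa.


Tempering stress: sigma = E * alpha * dT / (1 - nu)
  E (MPa) = 68 * 1000 = 68000
  Numerator = 68000 * (8.5 x 10^-6) * 164 = 94.792
  Denominator = 1 - 0.21 = 0.79
  sigma = 94.792 / 0.79 = 120.0 MPa

120.0 MPa


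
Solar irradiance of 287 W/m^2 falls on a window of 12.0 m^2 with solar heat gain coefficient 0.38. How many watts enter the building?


Solar heat gain: Q = Area * SHGC * Irradiance
  Q = 12.0 * 0.38 * 287 = 1308.7 W

1308.7 W


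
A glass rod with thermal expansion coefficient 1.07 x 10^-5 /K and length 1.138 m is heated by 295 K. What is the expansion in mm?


Thermal expansion formula: dL = alpha * L0 * dT
  dL = (1.07 x 10^-5) * 1.138 * 295 = 0.0035921 m
Convert to mm: 0.0035921 * 1000 = 3.5921 mm

3.5921 mm


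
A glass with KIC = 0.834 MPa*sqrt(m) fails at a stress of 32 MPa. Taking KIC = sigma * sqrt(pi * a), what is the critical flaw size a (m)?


Rearrange KIC = sigma * sqrt(pi * a):
  sqrt(pi * a) = KIC / sigma
  sqrt(pi * a) = 0.834 / 32 = 0.026062
  a = (KIC / sigma)^2 / pi
  a = 0.026062^2 / pi = 0.0002162 m

0.0002162 m


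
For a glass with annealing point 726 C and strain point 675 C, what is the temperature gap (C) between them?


Gap = T_anneal - T_strain:
  gap = 726 - 675 = 51 C

51 C


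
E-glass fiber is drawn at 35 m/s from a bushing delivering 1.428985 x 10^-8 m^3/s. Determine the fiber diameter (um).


Cross-sectional area from continuity:
  A = Q / v = 1.428985 x 10^-8 / 35 = 4.082814 x 10^-10 m^2
Diameter from circular cross-section:
  d = sqrt(4A / pi) * 10^6 (m -> um)
  d = sqrt(4 * 4.082814 x 10^-10 / pi) * 10^6 = 22.8 um

22.8 um


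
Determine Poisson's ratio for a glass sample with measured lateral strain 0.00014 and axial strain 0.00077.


Poisson's ratio: nu = lateral strain / axial strain
  nu = 0.00014 / 0.00077 = 0.1818

0.1818


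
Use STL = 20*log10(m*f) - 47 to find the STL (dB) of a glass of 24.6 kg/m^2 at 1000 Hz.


Mass law: STL = 20 * log10(m * f) - 47
  m * f = 24.6 * 1000 = 24600
  log10(24600) = 4.39094
  STL = 20 * 4.39094 - 47 = 87.8188 - 47 = 40.8 dB

40.8 dB


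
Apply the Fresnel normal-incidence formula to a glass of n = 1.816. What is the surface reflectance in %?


Fresnel reflectance at normal incidence:
  R = ((n - 1)/(n + 1))^2
  (n - 1)/(n + 1) = (1.816 - 1)/(1.816 + 1) = 0.289773
  R = 0.289773^2 = 0.0839684
  R(%) = 0.0839684 * 100 = 8.397%

8.397%


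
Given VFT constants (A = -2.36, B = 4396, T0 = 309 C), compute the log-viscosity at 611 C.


VFT equation: log(eta) = A + B / (T - T0)
  T - T0 = 611 - 309 = 302
  B / (T - T0) = 4396 / 302 = 14.556
  log(eta) = -2.36 + 14.556 = 12.196

12.196


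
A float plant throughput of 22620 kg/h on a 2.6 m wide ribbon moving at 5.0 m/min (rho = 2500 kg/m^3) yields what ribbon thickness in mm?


Ribbon cross-section from mass balance:
  Volume rate = throughput / density = 22620 / 2500 = 9.048 m^3/h
  thickness = volume rate / (speed * 60 * width), i.e.
  thickness = throughput / (60 * speed * width * density) * 1000
  thickness = 22620 / (60 * 5.0 * 2.6 * 2500) * 1000 = 11.6 mm

11.6 mm


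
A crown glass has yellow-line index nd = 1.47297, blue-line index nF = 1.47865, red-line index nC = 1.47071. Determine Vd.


Abbe number formula: Vd = (nd - 1) / (nF - nC)
  nd - 1 = 1.47297 - 1 = 0.47297
  nF - nC = 1.47865 - 1.47071 = 0.00794
  Vd = 0.47297 / 0.00794 = 59.57

59.57


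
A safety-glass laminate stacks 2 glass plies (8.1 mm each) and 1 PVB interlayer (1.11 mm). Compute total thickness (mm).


Total thickness = glass contribution + PVB contribution
  Glass: 2 * 8.1 = 16.2 mm
  PVB: 1 * 1.11 = 1.11 mm
  Total = 16.2 + 1.11 = 17.31 mm

17.31 mm


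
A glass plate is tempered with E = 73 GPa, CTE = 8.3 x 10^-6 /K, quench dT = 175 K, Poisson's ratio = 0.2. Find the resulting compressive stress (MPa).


Tempering stress: sigma = E * alpha * dT / (1 - nu)
  E (MPa) = 73 * 1000 = 73000
  Numerator = 73000 * (8.3 x 10^-6) * 175 = 106.0325
  Denominator = 1 - 0.2 = 0.8
  sigma = 106.0325 / 0.8 = 132.5 MPa

132.5 MPa


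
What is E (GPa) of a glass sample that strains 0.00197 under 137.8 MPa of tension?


Young's modulus: E = stress / strain
  E = 137.8 MPa / 0.00197 = 69949.24 MPa
Convert to GPa: 69949.24 / 1000 = 69.95 GPa

69.95 GPa


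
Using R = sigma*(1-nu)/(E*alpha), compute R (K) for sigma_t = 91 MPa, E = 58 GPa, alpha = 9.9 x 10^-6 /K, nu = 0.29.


Thermal shock resistance: R = sigma * (1 - nu) / (E * alpha)
  Numerator = 91 * (1 - 0.29) = 64.61
  Denominator = 58 * 1000 * (9.9 x 10^-6) = 0.5742
  R = 64.61 / 0.5742 = 112.5 K

112.5 K


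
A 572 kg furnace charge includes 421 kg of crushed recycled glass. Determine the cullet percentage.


Cullet ratio = (cullet mass / total batch mass) * 100
  Ratio = 421 / 572 * 100 = 73.6%

73.6%


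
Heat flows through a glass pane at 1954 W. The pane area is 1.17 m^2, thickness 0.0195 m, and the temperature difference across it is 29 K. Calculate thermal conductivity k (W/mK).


Fourier's law rearranged: k = Q * t / (A * dT)
  Numerator = 1954 * 0.0195 = 38.103
  Denominator = 1.17 * 29 = 33.93
  k = 38.103 / 33.93 = 1.123 W/mK

1.123 W/mK


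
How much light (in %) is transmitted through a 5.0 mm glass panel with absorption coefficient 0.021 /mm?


Beer-Lambert law: T = exp(-alpha * thickness)
  exponent = -0.021 * 5.0 = -0.105
  T = exp(-0.105) = 0.9003
  Percentage = 0.9003 * 100 = 90.03%

90.03%


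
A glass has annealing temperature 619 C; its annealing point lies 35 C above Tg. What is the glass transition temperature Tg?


Rearrange T_anneal = Tg + offset for Tg:
  Tg = T_anneal - offset = 619 - 35 = 584 C

584 C


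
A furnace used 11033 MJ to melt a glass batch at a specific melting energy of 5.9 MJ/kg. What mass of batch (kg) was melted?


Rearrange E = m * s for m:
  m = E / s
  m = 11033 / 5.9 = 1870.0 kg

1870.0 kg


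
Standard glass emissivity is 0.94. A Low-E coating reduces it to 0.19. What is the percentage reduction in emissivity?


Percentage reduction = (1 - coated/uncoated) * 100
  Ratio = 0.19 / 0.94 = 0.2021
  Reduction = (1 - 0.2021) * 100 = 79.8%

79.8%


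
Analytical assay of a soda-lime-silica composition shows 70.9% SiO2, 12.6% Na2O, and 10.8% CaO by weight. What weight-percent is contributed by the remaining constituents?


Sum the three major oxides:
  SiO2 + Na2O + CaO = 70.9 + 12.6 + 10.8 = 94.3%
Subtract from 100%:
  Others = 100 - 94.3 = 5.7%

5.7%


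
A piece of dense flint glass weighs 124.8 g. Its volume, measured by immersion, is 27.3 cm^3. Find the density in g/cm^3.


Use the definition of density:
  rho = mass / volume
  rho = 124.8 / 27.3 = 4.571 g/cm^3

4.571 g/cm^3


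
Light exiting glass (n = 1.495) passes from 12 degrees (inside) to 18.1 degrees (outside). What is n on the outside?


Apply Snell's law: n1 * sin(theta1) = n2 * sin(theta2)
  n2 = n1 * sin(theta1) / sin(theta2)
  sin(12) = 0.207912
  sin(18.1) = 0.310676
  n2 = 1.495 * 0.207912 / 0.310676 = 1.0005

1.0005


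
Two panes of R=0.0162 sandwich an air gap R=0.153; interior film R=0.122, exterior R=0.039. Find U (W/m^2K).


Total thermal resistance (series):
  R_total = R_in + R_glass + R_air + R_glass + R_out
  R_total = 0.122 + 0.0162 + 0.153 + 0.0162 + 0.039 = 0.3464 m^2K/W
U-value = 1 / R_total = 1 / 0.3464 = 2.887 W/m^2K

2.887 W/m^2K


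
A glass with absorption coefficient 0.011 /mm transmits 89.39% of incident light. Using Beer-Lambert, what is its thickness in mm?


Rearrange T = exp(-alpha * thickness):
  thickness = -ln(T) / alpha
  T = 89.39/100 = 0.8939
  ln(T) = -0.11216
  -ln(T) = 0.11216
  thickness = 0.11216 / 0.011 = 10.2 mm

10.2 mm


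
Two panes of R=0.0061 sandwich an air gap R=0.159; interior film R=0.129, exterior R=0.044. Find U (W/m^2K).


Total thermal resistance (series):
  R_total = R_in + R_glass + R_air + R_glass + R_out
  R_total = 0.129 + 0.0061 + 0.159 + 0.0061 + 0.044 = 0.3442 m^2K/W
U-value = 1 / R_total = 1 / 0.3442 = 2.905 W/m^2K

2.905 W/m^2K


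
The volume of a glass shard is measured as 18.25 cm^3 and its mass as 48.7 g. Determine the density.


Use the definition of density:
  rho = mass / volume
  rho = 48.7 / 18.25 = 2.668 g/cm^3

2.668 g/cm^3


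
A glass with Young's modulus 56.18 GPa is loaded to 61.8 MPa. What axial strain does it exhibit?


Rearrange E = sigma / epsilon:
  epsilon = sigma / E
  E (MPa) = 56.18 * 1000 = 56180
  epsilon = 61.8 / 56180 = 0.0011

0.0011


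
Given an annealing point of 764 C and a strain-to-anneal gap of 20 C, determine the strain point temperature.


Strain point = annealing point - difference:
  T_strain = 764 - 20 = 744 C

744 C


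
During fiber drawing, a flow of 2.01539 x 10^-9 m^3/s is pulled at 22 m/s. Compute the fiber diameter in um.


Cross-sectional area from continuity:
  A = Q / v = 2.01539 x 10^-9 / 22 = 9.160864 x 10^-11 m^2
Diameter from circular cross-section:
  d = sqrt(4A / pi) * 10^6 (m -> um)
  d = sqrt(4 * 9.160864 x 10^-11 / pi) * 10^6 = 10.8 um

10.8 um


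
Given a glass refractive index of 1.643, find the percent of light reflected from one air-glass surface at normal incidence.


Fresnel reflectance at normal incidence:
  R = ((n - 1)/(n + 1))^2
  (n - 1)/(n + 1) = (1.643 - 1)/(1.643 + 1) = 0.243284
  R = 0.243284^2 = 0.0591871
  R(%) = 0.0591871 * 100 = 5.919%

5.919%


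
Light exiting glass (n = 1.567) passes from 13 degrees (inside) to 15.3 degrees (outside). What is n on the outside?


Apply Snell's law: n1 * sin(theta1) = n2 * sin(theta2)
  n2 = n1 * sin(theta1) / sin(theta2)
  sin(13) = 0.224951
  sin(15.3) = 0.263873
  n2 = 1.567 * 0.224951 / 0.263873 = 1.3359

1.3359


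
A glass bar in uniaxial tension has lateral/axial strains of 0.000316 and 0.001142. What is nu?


Poisson's ratio: nu = lateral strain / axial strain
  nu = 0.000316 / 0.001142 = 0.2767

0.2767


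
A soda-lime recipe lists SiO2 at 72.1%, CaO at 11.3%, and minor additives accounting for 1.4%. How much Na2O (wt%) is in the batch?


Pieces sum to 100%:
  Na2O = 100 - (SiO2 + CaO + others)
  Na2O = 100 - (72.1 + 11.3 + 1.4) = 15.2%

15.2%


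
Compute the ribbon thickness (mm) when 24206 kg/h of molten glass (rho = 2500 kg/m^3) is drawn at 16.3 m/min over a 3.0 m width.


Ribbon cross-section from mass balance:
  Volume rate = throughput / density = 24206 / 2500 = 9.6824 m^3/h
  thickness = volume rate / (speed * 60 * width), i.e.
  thickness = throughput / (60 * speed * width * density) * 1000
  thickness = 24206 / (60 * 16.3 * 3.0 * 2500) * 1000 = 3.3 mm

3.3 mm


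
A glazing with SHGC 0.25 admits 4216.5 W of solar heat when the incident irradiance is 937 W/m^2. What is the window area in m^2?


Rearrange Q = Area * SHGC * Irradiance:
  Area = Q / (SHGC * Irradiance)
  Area = 4216.5 / (0.25 * 937) = 18.0 m^2

18.0 m^2


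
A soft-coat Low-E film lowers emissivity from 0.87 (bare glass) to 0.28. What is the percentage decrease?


Percentage reduction = (1 - coated/uncoated) * 100
  Ratio = 0.28 / 0.87 = 0.3218
  Reduction = (1 - 0.3218) * 100 = 67.8%

67.8%


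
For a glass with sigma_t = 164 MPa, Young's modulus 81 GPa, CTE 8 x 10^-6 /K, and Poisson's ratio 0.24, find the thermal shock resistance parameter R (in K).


Thermal shock resistance: R = sigma * (1 - nu) / (E * alpha)
  Numerator = 164 * (1 - 0.24) = 124.64
  Denominator = 81 * 1000 * (8 x 10^-6) = 0.648
  R = 124.64 / 0.648 = 192.3 K

192.3 K


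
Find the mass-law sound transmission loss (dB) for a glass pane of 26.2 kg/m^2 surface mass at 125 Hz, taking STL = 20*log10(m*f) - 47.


Mass law: STL = 20 * log10(m * f) - 47
  m * f = 26.2 * 125 = 3275
  log10(3275) = 3.51521
  STL = 20 * 3.51521 - 47 = 70.3042 - 47 = 23.3 dB

23.3 dB


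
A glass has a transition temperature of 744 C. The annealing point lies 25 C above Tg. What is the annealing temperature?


The annealing temperature is Tg plus the offset:
  T_anneal = 744 + 25 = 769 C

769 C


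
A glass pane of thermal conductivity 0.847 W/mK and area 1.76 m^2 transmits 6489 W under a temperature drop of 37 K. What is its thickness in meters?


Fourier's law: t = k * A * dT / Q
  t = 0.847 * 1.76 * 37 / 6489
  t = 55.15664 / 6489 = 0.0085 m

0.0085 m


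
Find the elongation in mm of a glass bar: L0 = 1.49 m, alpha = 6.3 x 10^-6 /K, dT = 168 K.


Thermal expansion formula: dL = alpha * L0 * dT
  dL = (6.3 x 10^-6) * 1.49 * 168 = 0.00157702 m
Convert to mm: 0.00157702 * 1000 = 1.577 mm

1.577 mm


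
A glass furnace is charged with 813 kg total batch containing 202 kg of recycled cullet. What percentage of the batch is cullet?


Cullet ratio = (cullet mass / total batch mass) * 100
  Ratio = 202 / 813 * 100 = 24.85%

24.85%


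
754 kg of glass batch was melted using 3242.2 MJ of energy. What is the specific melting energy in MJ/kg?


Rearrange E = m * s for s:
  s = E / m
  s = 3242.2 / 754 = 4.3 MJ/kg

4.3 MJ/kg


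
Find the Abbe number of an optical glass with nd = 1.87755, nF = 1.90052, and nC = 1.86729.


Abbe number formula: Vd = (nd - 1) / (nF - nC)
  nd - 1 = 1.87755 - 1 = 0.87755
  nF - nC = 1.90052 - 1.86729 = 0.03323
  Vd = 0.87755 / 0.03323 = 26.41

26.41


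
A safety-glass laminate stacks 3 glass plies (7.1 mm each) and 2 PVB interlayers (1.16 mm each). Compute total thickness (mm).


Total thickness = glass contribution + PVB contribution
  Glass: 3 * 7.1 = 21.3 mm
  PVB: 2 * 1.16 = 2.32 mm
  Total = 21.3 + 2.32 = 23.62 mm

23.62 mm


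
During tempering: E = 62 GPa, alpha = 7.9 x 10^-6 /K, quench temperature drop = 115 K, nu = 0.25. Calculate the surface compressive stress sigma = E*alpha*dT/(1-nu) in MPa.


Tempering stress: sigma = E * alpha * dT / (1 - nu)
  E (MPa) = 62 * 1000 = 62000
  Numerator = 62000 * (7.9 x 10^-6) * 115 = 56.327
  Denominator = 1 - 0.25 = 0.75
  sigma = 56.327 / 0.75 = 75.1 MPa

75.1 MPa


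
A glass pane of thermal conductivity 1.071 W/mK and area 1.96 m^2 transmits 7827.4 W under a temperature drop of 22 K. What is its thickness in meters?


Fourier's law: t = k * A * dT / Q
  t = 1.071 * 1.96 * 22 / 7827.4
  t = 46.18152 / 7827.4 = 0.0059 m

0.0059 m


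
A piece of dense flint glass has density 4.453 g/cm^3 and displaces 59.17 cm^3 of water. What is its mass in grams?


Rearrange rho = m / V:
  m = rho * V
  m = 4.453 * 59.17 = 263.484 g

263.484 g


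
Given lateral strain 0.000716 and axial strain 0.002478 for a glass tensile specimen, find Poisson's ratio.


Poisson's ratio: nu = lateral strain / axial strain
  nu = 0.000716 / 0.002478 = 0.2889

0.2889


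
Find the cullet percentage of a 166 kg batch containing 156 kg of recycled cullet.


Cullet ratio = (cullet mass / total batch mass) * 100
  Ratio = 156 / 166 * 100 = 93.98%

93.98%


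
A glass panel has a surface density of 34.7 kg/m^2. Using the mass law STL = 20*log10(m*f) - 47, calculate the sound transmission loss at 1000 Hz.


Mass law: STL = 20 * log10(m * f) - 47
  m * f = 34.7 * 1000 = 34700
  log10(34700) = 4.54033
  STL = 20 * 4.54033 - 47 = 90.8066 - 47 = 43.8 dB

43.8 dB


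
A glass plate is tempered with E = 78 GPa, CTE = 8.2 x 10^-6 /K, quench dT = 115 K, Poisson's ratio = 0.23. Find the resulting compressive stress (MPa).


Tempering stress: sigma = E * alpha * dT / (1 - nu)
  E (MPa) = 78 * 1000 = 78000
  Numerator = 78000 * (8.2 x 10^-6) * 115 = 73.554
  Denominator = 1 - 0.23 = 0.77
  sigma = 73.554 / 0.77 = 95.5 MPa

95.5 MPa


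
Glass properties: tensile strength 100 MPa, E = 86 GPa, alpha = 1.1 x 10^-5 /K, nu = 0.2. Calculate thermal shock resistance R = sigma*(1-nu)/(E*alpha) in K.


Thermal shock resistance: R = sigma * (1 - nu) / (E * alpha)
  Numerator = 100 * (1 - 0.2) = 80.0
  Denominator = 86 * 1000 * (1.1 x 10^-5) = 0.946
  R = 80.0 / 0.946 = 84.6 K

84.6 K


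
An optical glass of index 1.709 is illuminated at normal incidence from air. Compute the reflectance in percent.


Fresnel reflectance at normal incidence:
  R = ((n - 1)/(n + 1))^2
  (n - 1)/(n + 1) = (1.709 - 1)/(1.709 + 1) = 0.26172
  R = 0.26172^2 = 0.0684974
  R(%) = 0.0684974 * 100 = 6.85%

6.85%


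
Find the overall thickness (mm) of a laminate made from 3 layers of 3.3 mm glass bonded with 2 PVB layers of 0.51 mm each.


Total thickness = glass contribution + PVB contribution
  Glass: 3 * 3.3 = 9.9 mm
  PVB: 2 * 0.51 = 1.02 mm
  Total = 9.9 + 1.02 = 10.92 mm

10.92 mm


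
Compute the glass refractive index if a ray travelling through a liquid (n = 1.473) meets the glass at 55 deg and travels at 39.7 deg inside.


Apply Snell's law: n1 * sin(theta1) = n2 * sin(theta2)
  n2 = n1 * sin(theta1) / sin(theta2)
  sin(55) = 0.819152
  sin(39.7) = 0.638768
  n2 = 1.473 * 0.819152 / 0.638768 = 1.889

1.889


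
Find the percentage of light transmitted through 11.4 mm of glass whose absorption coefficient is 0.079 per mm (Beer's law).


Beer-Lambert law: T = exp(-alpha * thickness)
  exponent = -0.079 * 11.4 = -0.9006
  T = exp(-0.9006) = 0.4063
  Percentage = 0.4063 * 100 = 40.63%

40.63%


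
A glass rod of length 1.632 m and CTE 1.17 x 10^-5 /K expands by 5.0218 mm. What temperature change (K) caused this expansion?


Rearrange dL = alpha * L0 * dT for dT:
  dT = dL / (alpha * L0)
  dL (m) = 5.0218 / 1000 = 0.0050218
  dT = 0.0050218 / ((1.17 x 10^-5) * 1.632) = 263.0 K

263.0 K


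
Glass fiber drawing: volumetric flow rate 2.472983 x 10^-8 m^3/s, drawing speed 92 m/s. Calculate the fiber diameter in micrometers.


Cross-sectional area from continuity:
  A = Q / v = 2.472983 x 10^-8 / 92 = 2.688025 x 10^-10 m^2
Diameter from circular cross-section:
  d = sqrt(4A / pi) * 10^6 (m -> um)
  d = sqrt(4 * 2.688025 x 10^-10 / pi) * 10^6 = 18.5 um

18.5 um


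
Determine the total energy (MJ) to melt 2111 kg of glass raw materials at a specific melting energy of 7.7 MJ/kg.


Total energy = mass * specific energy
  E = 2111 * 7.7 = 16254.7 MJ

16254.7 MJ


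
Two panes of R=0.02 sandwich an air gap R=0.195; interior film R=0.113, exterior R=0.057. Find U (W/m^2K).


Total thermal resistance (series):
  R_total = R_in + R_glass + R_air + R_glass + R_out
  R_total = 0.113 + 0.02 + 0.195 + 0.02 + 0.057 = 0.405 m^2K/W
U-value = 1 / R_total = 1 / 0.405 = 2.469 W/m^2K

2.469 W/m^2K


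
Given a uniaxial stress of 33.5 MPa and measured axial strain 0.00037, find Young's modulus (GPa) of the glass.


Young's modulus: E = stress / strain
  E = 33.5 MPa / 0.00037 = 90540.54 MPa
Convert to GPa: 90540.54 / 1000 = 90.54 GPa

90.54 GPa


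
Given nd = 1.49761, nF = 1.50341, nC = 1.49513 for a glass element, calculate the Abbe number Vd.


Abbe number formula: Vd = (nd - 1) / (nF - nC)
  nd - 1 = 1.49761 - 1 = 0.49761
  nF - nC = 1.50341 - 1.49513 = 0.00828
  Vd = 0.49761 / 0.00828 = 60.1

60.1


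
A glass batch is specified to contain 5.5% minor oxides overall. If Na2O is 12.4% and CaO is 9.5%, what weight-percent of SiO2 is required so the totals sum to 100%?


Known pieces sum to 100%:
  SiO2 = 100 - (others + Na2O + CaO)
  SiO2 = 100 - (5.5 + 12.4 + 9.5) = 72.6%

72.6%


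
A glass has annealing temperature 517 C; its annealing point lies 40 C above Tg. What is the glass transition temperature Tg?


Rearrange T_anneal = Tg + offset for Tg:
  Tg = T_anneal - offset = 517 - 40 = 477 C

477 C


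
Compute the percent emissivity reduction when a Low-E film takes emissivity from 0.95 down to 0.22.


Percentage reduction = (1 - coated/uncoated) * 100
  Ratio = 0.22 / 0.95 = 0.2316
  Reduction = (1 - 0.2316) * 100 = 76.8%

76.8%


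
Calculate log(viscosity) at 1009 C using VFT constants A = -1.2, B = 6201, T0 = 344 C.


VFT equation: log(eta) = A + B / (T - T0)
  T - T0 = 1009 - 344 = 665
  B / (T - T0) = 6201 / 665 = 9.325
  log(eta) = -1.2 + 9.325 = 8.125

8.125


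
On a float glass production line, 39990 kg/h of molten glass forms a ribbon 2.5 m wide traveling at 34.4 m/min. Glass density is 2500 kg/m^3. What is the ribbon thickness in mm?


Ribbon cross-section from mass balance:
  Volume rate = throughput / density = 39990 / 2500 = 15.996 m^3/h
  thickness = volume rate / (speed * 60 * width), i.e.
  thickness = throughput / (60 * speed * width * density) * 1000
  thickness = 39990 / (60 * 34.4 * 2.5 * 2500) * 1000 = 3.1 mm

3.1 mm


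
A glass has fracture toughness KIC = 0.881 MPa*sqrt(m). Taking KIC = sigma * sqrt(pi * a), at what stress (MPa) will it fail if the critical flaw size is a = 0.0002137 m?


Rearrange KIC = sigma * sqrt(pi * a):
  sigma = KIC / sqrt(pi * a)
  sqrt(pi * 0.0002137) = 0.025911
  sigma = 0.881 / 0.025911 = 34.0 MPa

34.0 MPa


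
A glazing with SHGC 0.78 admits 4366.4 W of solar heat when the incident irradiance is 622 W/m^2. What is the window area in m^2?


Rearrange Q = Area * SHGC * Irradiance:
  Area = Q / (SHGC * Irradiance)
  Area = 4366.4 / (0.78 * 622) = 9.0 m^2

9.0 m^2


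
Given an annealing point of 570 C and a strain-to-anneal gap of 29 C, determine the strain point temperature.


Strain point = annealing point - difference:
  T_strain = 570 - 29 = 541 C

541 C


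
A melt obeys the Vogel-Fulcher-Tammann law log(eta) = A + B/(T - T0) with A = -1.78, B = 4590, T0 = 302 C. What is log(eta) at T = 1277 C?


VFT equation: log(eta) = A + B / (T - T0)
  T - T0 = 1277 - 302 = 975
  B / (T - T0) = 4590 / 975 = 4.708
  log(eta) = -1.78 + 4.708 = 2.928

2.928


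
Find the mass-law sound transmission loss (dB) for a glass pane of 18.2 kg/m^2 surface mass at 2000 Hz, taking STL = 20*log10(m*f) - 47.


Mass law: STL = 20 * log10(m * f) - 47
  m * f = 18.2 * 2000 = 36400
  log10(36400) = 4.5611
  STL = 20 * 4.5611 - 47 = 91.222 - 47 = 44.2 dB

44.2 dB


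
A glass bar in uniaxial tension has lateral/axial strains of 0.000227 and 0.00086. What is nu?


Poisson's ratio: nu = lateral strain / axial strain
  nu = 0.000227 / 0.00086 = 0.264

0.264


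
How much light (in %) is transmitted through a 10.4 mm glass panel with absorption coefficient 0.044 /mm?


Beer-Lambert law: T = exp(-alpha * thickness)
  exponent = -0.044 * 10.4 = -0.4576
  T = exp(-0.4576) = 0.6328
  Percentage = 0.6328 * 100 = 63.28%

63.28%


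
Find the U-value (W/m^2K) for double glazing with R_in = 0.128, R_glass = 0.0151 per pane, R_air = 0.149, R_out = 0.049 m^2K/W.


Total thermal resistance (series):
  R_total = R_in + R_glass + R_air + R_glass + R_out
  R_total = 0.128 + 0.0151 + 0.149 + 0.0151 + 0.049 = 0.3562 m^2K/W
U-value = 1 / R_total = 1 / 0.3562 = 2.807 W/m^2K

2.807 W/m^2K


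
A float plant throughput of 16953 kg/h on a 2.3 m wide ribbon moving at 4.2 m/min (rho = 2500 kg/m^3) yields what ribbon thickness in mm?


Ribbon cross-section from mass balance:
  Volume rate = throughput / density = 16953 / 2500 = 6.7812 m^3/h
  thickness = volume rate / (speed * 60 * width), i.e.
  thickness = throughput / (60 * speed * width * density) * 1000
  thickness = 16953 / (60 * 4.2 * 2.3 * 2500) * 1000 = 11.7 mm

11.7 mm


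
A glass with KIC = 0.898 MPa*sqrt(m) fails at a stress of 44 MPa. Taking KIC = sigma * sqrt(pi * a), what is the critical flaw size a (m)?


Rearrange KIC = sigma * sqrt(pi * a):
  sqrt(pi * a) = KIC / sigma
  sqrt(pi * a) = 0.898 / 44 = 0.020409
  a = (KIC / sigma)^2 / pi
  a = 0.020409^2 / pi = 0.0001326 m

0.0001326 m


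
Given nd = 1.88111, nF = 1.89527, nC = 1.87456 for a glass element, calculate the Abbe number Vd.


Abbe number formula: Vd = (nd - 1) / (nF - nC)
  nd - 1 = 1.88111 - 1 = 0.88111
  nF - nC = 1.89527 - 1.87456 = 0.02071
  Vd = 0.88111 / 0.02071 = 42.55

42.55


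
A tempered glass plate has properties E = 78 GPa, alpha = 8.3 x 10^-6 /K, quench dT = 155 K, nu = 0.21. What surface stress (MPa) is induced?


Tempering stress: sigma = E * alpha * dT / (1 - nu)
  E (MPa) = 78 * 1000 = 78000
  Numerator = 78000 * (8.3 x 10^-6) * 155 = 100.347
  Denominator = 1 - 0.21 = 0.79
  sigma = 100.347 / 0.79 = 127.0 MPa

127.0 MPa


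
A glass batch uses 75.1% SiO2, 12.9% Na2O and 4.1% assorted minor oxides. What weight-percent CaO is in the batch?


Pieces sum to 100%:
  CaO = 100 - (SiO2 + Na2O + others)
  CaO = 100 - (75.1 + 12.9 + 4.1) = 7.9%

7.9%


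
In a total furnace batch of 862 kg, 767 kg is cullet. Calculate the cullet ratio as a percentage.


Cullet ratio = (cullet mass / total batch mass) * 100
  Ratio = 767 / 862 * 100 = 88.98%

88.98%


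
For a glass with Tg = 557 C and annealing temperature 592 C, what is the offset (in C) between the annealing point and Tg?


Offset = T_anneal - Tg:
  offset = 592 - 557 = 35 C

35 C


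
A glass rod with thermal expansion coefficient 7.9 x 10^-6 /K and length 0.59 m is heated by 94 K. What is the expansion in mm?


Thermal expansion formula: dL = alpha * L0 * dT
  dL = (7.9 x 10^-6) * 0.59 * 94 = 0.00043813 m
Convert to mm: 0.00043813 * 1000 = 0.4381 mm

0.4381 mm


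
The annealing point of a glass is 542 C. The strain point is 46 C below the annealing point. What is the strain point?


Strain point = annealing point - difference:
  T_strain = 542 - 46 = 496 C

496 C


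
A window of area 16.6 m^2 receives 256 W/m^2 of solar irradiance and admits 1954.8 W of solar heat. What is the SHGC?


Rearrange Q = Area * SHGC * Irradiance:
  SHGC = Q / (Area * Irradiance)
  SHGC = 1954.8 / (16.6 * 256) = 0.46

0.46


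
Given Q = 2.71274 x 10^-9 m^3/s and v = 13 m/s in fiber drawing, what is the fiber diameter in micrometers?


Cross-sectional area from continuity:
  A = Q / v = 2.71274 x 10^-9 / 13 = 2.086723 x 10^-10 m^2
Diameter from circular cross-section:
  d = sqrt(4A / pi) * 10^6 (m -> um)
  d = sqrt(4 * 2.086723 x 10^-10 / pi) * 10^6 = 16.3 um

16.3 um


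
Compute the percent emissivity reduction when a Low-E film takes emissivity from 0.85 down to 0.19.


Percentage reduction = (1 - coated/uncoated) * 100
  Ratio = 0.19 / 0.85 = 0.2235
  Reduction = (1 - 0.2235) * 100 = 77.6%

77.6%


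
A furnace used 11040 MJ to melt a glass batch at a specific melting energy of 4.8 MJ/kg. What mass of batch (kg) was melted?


Rearrange E = m * s for m:
  m = E / s
  m = 11040 / 4.8 = 2300.0 kg

2300.0 kg


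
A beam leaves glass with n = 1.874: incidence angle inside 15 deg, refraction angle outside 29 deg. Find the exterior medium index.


Apply Snell's law: n1 * sin(theta1) = n2 * sin(theta2)
  n2 = n1 * sin(theta1) / sin(theta2)
  sin(15) = 0.258819
  sin(29) = 0.48481
  n2 = 1.874 * 0.258819 / 0.48481 = 1.0004

1.0004


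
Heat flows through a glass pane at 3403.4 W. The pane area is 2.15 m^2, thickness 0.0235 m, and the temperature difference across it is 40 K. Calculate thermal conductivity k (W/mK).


Fourier's law rearranged: k = Q * t / (A * dT)
  Numerator = 3403.4 * 0.0235 = 79.9799
  Denominator = 2.15 * 40 = 86.0
  k = 79.9799 / 86.0 = 0.93 W/mK

0.93 W/mK


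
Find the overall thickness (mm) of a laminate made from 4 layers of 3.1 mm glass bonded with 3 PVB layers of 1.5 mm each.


Total thickness = glass contribution + PVB contribution
  Glass: 4 * 3.1 = 12.4 mm
  PVB: 3 * 1.5 = 4.5 mm
  Total = 12.4 + 4.5 = 16.9 mm

16.9 mm


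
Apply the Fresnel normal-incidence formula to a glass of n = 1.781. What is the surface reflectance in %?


Fresnel reflectance at normal incidence:
  R = ((n - 1)/(n + 1))^2
  (n - 1)/(n + 1) = (1.781 - 1)/(1.781 + 1) = 0.280834
  R = 0.280834^2 = 0.0788677
  R(%) = 0.0788677 * 100 = 7.887%

7.887%


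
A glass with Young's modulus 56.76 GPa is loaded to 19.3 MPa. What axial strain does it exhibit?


Rearrange E = sigma / epsilon:
  epsilon = sigma / E
  E (MPa) = 56.76 * 1000 = 56760
  epsilon = 19.3 / 56760 = 0.00034

0.00034


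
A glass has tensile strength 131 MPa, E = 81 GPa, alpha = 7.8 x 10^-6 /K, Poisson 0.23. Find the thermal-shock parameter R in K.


Thermal shock resistance: R = sigma * (1 - nu) / (E * alpha)
  Numerator = 131 * (1 - 0.23) = 100.87
  Denominator = 81 * 1000 * (7.8 x 10^-6) = 0.6318
  R = 100.87 / 0.6318 = 159.7 K

159.7 K


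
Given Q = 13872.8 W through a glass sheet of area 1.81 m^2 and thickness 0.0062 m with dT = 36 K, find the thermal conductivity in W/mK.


Fourier's law rearranged: k = Q * t / (A * dT)
  Numerator = 13872.8 * 0.0062 = 86.01136
  Denominator = 1.81 * 36 = 65.16
  k = 86.01136 / 65.16 = 1.32 W/mK

1.32 W/mK


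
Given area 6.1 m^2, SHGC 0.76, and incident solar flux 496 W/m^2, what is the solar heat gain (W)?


Solar heat gain: Q = Area * SHGC * Irradiance
  Q = 6.1 * 0.76 * 496 = 2299.5 W

2299.5 W


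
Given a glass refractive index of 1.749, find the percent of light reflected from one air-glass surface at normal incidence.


Fresnel reflectance at normal incidence:
  R = ((n - 1)/(n + 1))^2
  (n - 1)/(n + 1) = (1.749 - 1)/(1.749 + 1) = 0.272463
  R = 0.272463^2 = 0.0742361
  R(%) = 0.0742361 * 100 = 7.424%

7.424%


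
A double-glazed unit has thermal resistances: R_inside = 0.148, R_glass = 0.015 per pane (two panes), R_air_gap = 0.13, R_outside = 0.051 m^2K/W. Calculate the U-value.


Total thermal resistance (series):
  R_total = R_in + R_glass + R_air + R_glass + R_out
  R_total = 0.148 + 0.015 + 0.13 + 0.015 + 0.051 = 0.359 m^2K/W
U-value = 1 / R_total = 1 / 0.359 = 2.786 W/m^2K

2.786 W/m^2K


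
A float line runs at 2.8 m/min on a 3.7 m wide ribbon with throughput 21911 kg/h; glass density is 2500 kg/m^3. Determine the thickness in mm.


Ribbon cross-section from mass balance:
  Volume rate = throughput / density = 21911 / 2500 = 8.7644 m^3/h
  thickness = volume rate / (speed * 60 * width), i.e.
  thickness = throughput / (60 * speed * width * density) * 1000
  thickness = 21911 / (60 * 2.8 * 3.7 * 2500) * 1000 = 14.1 mm

14.1 mm


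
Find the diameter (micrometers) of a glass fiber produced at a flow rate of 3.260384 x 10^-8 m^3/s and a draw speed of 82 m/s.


Cross-sectional area from continuity:
  A = Q / v = 3.260384 x 10^-8 / 82 = 3.976078 x 10^-10 m^2
Diameter from circular cross-section:
  d = sqrt(4A / pi) * 10^6 (m -> um)
  d = sqrt(4 * 3.976078 x 10^-10 / pi) * 10^6 = 22.5 um

22.5 um


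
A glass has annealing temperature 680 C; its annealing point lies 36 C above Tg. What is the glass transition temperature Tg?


Rearrange T_anneal = Tg + offset for Tg:
  Tg = T_anneal - offset = 680 - 36 = 644 C

644 C


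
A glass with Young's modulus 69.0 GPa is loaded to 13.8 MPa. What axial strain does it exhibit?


Rearrange E = sigma / epsilon:
  epsilon = sigma / E
  E (MPa) = 69.0 * 1000 = 69000
  epsilon = 13.8 / 69000 = 0.0002

0.0002


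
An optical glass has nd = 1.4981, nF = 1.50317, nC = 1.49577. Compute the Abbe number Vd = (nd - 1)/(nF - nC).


Abbe number formula: Vd = (nd - 1) / (nF - nC)
  nd - 1 = 1.4981 - 1 = 0.4981
  nF - nC = 1.50317 - 1.49577 = 0.0074
  Vd = 0.4981 / 0.0074 = 67.31

67.31


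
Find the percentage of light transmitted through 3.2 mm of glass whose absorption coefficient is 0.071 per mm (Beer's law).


Beer-Lambert law: T = exp(-alpha * thickness)
  exponent = -0.071 * 3.2 = -0.2272
  T = exp(-0.2272) = 0.7968
  Percentage = 0.7968 * 100 = 79.68%

79.68%


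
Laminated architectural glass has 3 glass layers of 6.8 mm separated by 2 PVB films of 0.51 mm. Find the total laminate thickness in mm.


Total thickness = glass contribution + PVB contribution
  Glass: 3 * 6.8 = 20.4 mm
  PVB: 2 * 0.51 = 1.02 mm
  Total = 20.4 + 1.02 = 21.42 mm

21.42 mm


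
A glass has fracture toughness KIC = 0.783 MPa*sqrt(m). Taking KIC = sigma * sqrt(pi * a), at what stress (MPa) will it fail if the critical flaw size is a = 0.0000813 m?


Rearrange KIC = sigma * sqrt(pi * a):
  sigma = KIC / sqrt(pi * a)
  sqrt(pi * 0.0000813) = 0.015982
  sigma = 0.783 / 0.015982 = 48.99 MPa

48.99 MPa


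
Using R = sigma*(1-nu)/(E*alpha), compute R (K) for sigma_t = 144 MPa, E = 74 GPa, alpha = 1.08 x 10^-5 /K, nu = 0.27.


Thermal shock resistance: R = sigma * (1 - nu) / (E * alpha)
  Numerator = 144 * (1 - 0.27) = 105.12
  Denominator = 74 * 1000 * (1.08 x 10^-5) = 0.7992
  R = 105.12 / 0.7992 = 131.5 K

131.5 K


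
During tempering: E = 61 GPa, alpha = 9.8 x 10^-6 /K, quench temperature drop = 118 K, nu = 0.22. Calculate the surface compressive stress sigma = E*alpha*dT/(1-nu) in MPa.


Tempering stress: sigma = E * alpha * dT / (1 - nu)
  E (MPa) = 61 * 1000 = 61000
  Numerator = 61000 * (9.8 x 10^-6) * 118 = 70.5404
  Denominator = 1 - 0.22 = 0.78
  sigma = 70.5404 / 0.78 = 90.4 MPa

90.4 MPa


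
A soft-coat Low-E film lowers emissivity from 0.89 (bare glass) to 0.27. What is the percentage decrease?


Percentage reduction = (1 - coated/uncoated) * 100
  Ratio = 0.27 / 0.89 = 0.3034
  Reduction = (1 - 0.3034) * 100 = 69.7%

69.7%


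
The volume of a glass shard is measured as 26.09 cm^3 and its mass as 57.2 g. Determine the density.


Use the definition of density:
  rho = mass / volume
  rho = 57.2 / 26.09 = 2.192 g/cm^3

2.192 g/cm^3


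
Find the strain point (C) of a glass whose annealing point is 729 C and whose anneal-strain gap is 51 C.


Strain point = annealing point - difference:
  T_strain = 729 - 51 = 678 C

678 C


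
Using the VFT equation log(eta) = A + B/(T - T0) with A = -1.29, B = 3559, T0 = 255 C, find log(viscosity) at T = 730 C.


VFT equation: log(eta) = A + B / (T - T0)
  T - T0 = 730 - 255 = 475
  B / (T - T0) = 3559 / 475 = 7.493
  log(eta) = -1.29 + 7.493 = 6.203

6.203


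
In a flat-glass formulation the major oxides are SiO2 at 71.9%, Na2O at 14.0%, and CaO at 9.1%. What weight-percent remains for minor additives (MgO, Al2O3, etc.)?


Sum the three major oxides:
  SiO2 + Na2O + CaO = 71.9 + 14.0 + 9.1 = 95.0%
Subtract from 100%:
  Others = 100 - 95.0 = 5.0%

5.0%


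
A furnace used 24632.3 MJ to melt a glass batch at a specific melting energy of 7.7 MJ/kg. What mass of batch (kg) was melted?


Rearrange E = m * s for m:
  m = E / s
  m = 24632.3 / 7.7 = 3199.0 kg

3199.0 kg


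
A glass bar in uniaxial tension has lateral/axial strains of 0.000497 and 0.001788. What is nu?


Poisson's ratio: nu = lateral strain / axial strain
  nu = 0.000497 / 0.001788 = 0.278

0.278


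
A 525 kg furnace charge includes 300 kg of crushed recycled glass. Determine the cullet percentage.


Cullet ratio = (cullet mass / total batch mass) * 100
  Ratio = 300 / 525 * 100 = 57.14%

57.14%


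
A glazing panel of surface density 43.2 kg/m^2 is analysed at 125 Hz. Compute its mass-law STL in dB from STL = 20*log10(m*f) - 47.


Mass law: STL = 20 * log10(m * f) - 47
  m * f = 43.2 * 125 = 5400
  log10(5400) = 3.73239
  STL = 20 * 3.73239 - 47 = 74.6478 - 47 = 27.6 dB

27.6 dB


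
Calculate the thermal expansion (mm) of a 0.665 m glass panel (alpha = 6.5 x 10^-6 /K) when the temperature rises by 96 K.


Thermal expansion formula: dL = alpha * L0 * dT
  dL = (6.5 x 10^-6) * 0.665 * 96 = 0.00041496 m
Convert to mm: 0.00041496 * 1000 = 0.415 mm

0.415 mm


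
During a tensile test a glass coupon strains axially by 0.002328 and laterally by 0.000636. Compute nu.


Poisson's ratio: nu = lateral strain / axial strain
  nu = 0.000636 / 0.002328 = 0.2732

0.2732


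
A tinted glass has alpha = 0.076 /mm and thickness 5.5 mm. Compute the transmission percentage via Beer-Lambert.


Beer-Lambert law: T = exp(-alpha * thickness)
  exponent = -0.076 * 5.5 = -0.418
  T = exp(-0.418) = 0.6584
  Percentage = 0.6584 * 100 = 65.84%

65.84%


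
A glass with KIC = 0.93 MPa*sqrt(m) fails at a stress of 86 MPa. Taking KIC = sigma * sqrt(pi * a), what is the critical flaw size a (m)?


Rearrange KIC = sigma * sqrt(pi * a):
  sqrt(pi * a) = KIC / sigma
  sqrt(pi * a) = 0.93 / 86 = 0.010814
  a = (KIC / sigma)^2 / pi
  a = 0.010814^2 / pi = 0.0000372 m

0.0000372 m


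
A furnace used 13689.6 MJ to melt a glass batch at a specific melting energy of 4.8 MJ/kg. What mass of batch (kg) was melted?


Rearrange E = m * s for m:
  m = E / s
  m = 13689.6 / 4.8 = 2852.0 kg

2852.0 kg


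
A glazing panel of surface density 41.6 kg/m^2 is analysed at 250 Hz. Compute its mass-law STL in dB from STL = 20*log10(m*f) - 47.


Mass law: STL = 20 * log10(m * f) - 47
  m * f = 41.6 * 250 = 10400
  log10(10400) = 4.01703
  STL = 20 * 4.01703 - 47 = 80.3406 - 47 = 33.3 dB

33.3 dB


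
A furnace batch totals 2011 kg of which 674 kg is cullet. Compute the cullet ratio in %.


Cullet ratio = (cullet mass / total batch mass) * 100
  Ratio = 674 / 2011 * 100 = 33.52%

33.52%


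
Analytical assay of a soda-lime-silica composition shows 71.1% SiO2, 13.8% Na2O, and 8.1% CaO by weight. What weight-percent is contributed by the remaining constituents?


Sum the three major oxides:
  SiO2 + Na2O + CaO = 71.1 + 13.8 + 8.1 = 93.0%
Subtract from 100%:
  Others = 100 - 93.0 = 7.0%

7.0%


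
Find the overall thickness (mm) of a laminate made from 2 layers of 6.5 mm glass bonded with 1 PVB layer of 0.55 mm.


Total thickness = glass contribution + PVB contribution
  Glass: 2 * 6.5 = 13.0 mm
  PVB: 1 * 0.55 = 0.55 mm
  Total = 13.0 + 0.55 = 13.55 mm

13.55 mm


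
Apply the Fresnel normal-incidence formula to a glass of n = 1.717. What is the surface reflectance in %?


Fresnel reflectance at normal incidence:
  R = ((n - 1)/(n + 1))^2
  (n - 1)/(n + 1) = (1.717 - 1)/(1.717 + 1) = 0.263894
  R = 0.263894^2 = 0.06964
  R(%) = 0.06964 * 100 = 6.964%

6.964%


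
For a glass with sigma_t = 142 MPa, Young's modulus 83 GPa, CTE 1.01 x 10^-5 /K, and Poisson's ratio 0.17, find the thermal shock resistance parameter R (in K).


Thermal shock resistance: R = sigma * (1 - nu) / (E * alpha)
  Numerator = 142 * (1 - 0.17) = 117.86
  Denominator = 83 * 1000 * (1.01 x 10^-5) = 0.8383
  R = 117.86 / 0.8383 = 140.6 K

140.6 K


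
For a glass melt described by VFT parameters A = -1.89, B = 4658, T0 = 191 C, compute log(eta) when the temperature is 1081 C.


VFT equation: log(eta) = A + B / (T - T0)
  T - T0 = 1081 - 191 = 890
  B / (T - T0) = 4658 / 890 = 5.234
  log(eta) = -1.89 + 5.234 = 3.344

3.344
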